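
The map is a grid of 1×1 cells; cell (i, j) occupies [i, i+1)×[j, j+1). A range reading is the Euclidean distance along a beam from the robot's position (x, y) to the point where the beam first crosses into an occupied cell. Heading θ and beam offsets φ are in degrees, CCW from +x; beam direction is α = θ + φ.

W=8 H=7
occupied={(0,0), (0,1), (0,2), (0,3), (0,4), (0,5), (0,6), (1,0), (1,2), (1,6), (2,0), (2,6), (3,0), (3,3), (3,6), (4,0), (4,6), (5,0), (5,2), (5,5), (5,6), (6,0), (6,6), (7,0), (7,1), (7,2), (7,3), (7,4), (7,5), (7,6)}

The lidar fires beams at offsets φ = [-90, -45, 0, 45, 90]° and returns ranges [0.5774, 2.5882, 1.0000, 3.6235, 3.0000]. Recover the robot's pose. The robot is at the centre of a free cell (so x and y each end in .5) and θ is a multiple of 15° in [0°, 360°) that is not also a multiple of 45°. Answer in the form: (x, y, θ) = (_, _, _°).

Enumerate (i+0.5, j+0.5, θ) over the 26 free cells and 16 admissible headings. For each, cast all 5 beams and compare to the given ranges.
  (3.5, 4.5, 165°): beam 1 = 1.5529 ≠ 0.5774 ✗
  (1.5, 4.5, 30°): beam 1 = 4.0415 ≠ 0.5774 ✗
  (1.5, 5.5, 165°): beam 1 = 0.5176 ≠ 0.5774 ✗
  …
  (4.5, 2.5, 120°): r_1=0.5774, r_2=2.5882, r_3=1.0000, r_4=3.6235, r_5=3.0000 — all match ✓
Unique over the lattice → pose = (4.5, 2.5, 120°).

(x, y, θ) = (4.5, 2.5, 120°)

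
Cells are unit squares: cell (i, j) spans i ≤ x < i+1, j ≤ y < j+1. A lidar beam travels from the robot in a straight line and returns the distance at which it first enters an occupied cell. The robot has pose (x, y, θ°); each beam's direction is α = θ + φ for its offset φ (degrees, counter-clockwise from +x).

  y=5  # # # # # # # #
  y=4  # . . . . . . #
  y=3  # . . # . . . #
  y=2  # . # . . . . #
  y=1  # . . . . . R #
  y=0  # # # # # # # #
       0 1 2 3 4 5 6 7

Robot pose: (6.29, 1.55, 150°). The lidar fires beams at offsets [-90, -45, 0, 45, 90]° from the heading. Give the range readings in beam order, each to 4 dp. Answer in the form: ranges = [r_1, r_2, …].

beam 1: φ=-90°, α=60°
  d=(0.5000,0.8660)  start (6,1)  tX=1.4200 tY=0.5196  stride 1/|dx|=2.0000 1/|dy|=1.1547
    cross y-line → (6,2), t=0.5196
    cross x-line → (7,2), t=1.4200 (wall)
  → r_1 = 1.4200
beam 2: φ=-45°, α=105°
  d=(-0.2588,0.9659)  start (6,1)  tX=1.1205 tY=0.4659  stride 1/|dx|=3.8637 1/|dy|=1.0353
    cross y-line → (6,2), t=0.4659
    cross x-line → (5,2), t=1.1205
    cross y-line → (5,3), t=1.5012
    cross y-line → (5,4), t=2.5364
    cross y-line → (5,5), t=3.5717 (wall)
  → r_2 = 3.5717
beam 3: φ=0°, α=150°
  d=(-0.8660,0.5000)  start (6,1)  tX=0.3349 tY=0.9000  stride 1/|dx|=1.1547 1/|dy|=2.0000
    cross x-line → (5,1), t=0.3349
    cross y-line → (5,2), t=0.9000
    cross x-line → (4,2), t=1.4896
    cross x-line → (3,2), t=2.6443
    cross y-line → (3,3), t=2.9000 (wall)
  → r_3 = 2.9000
beam 4: φ=45°, α=195°
  d=(-0.9659,-0.2588)  start (6,1)  tX=0.3002 tY=2.1250  stride 1/|dx|=1.0353 1/|dy|=3.8637
    cross x-line → (5,1), t=0.3002
    cross x-line → (4,1), t=1.3355
    cross y-line → (4,0), t=2.1250 (wall)
  → r_4 = 2.1250
beam 5: φ=90°, α=240°
  d=(-0.5000,-0.8660)  start (6,1)  tX=0.5800 tY=0.6351  stride 1/|dx|=2.0000 1/|dy|=1.1547
    cross x-line → (5,1), t=0.5800
    cross y-line → (5,0), t=0.6351 (wall)
  → r_5 = 0.6351

ranges = [1.4200, 3.5717, 2.9000, 2.1250, 0.6351]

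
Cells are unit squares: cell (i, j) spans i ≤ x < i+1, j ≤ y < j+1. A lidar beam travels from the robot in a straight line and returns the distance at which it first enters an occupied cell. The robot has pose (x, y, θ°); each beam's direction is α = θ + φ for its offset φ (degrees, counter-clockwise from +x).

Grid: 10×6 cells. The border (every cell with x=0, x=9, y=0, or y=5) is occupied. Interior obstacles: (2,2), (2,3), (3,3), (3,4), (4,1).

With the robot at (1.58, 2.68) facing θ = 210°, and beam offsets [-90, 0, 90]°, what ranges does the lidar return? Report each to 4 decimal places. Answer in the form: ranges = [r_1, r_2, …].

beam 1: φ=-90°, α=120°
  cosα=-0.5000 sinα=0.8660 | (1,2) | tMaxX 1.1600 tMaxY 0.3695 | tΔX 2.0000 tΔY 1.1547
    t=0.3695 [y] (1,3)
    t=1.1600 [x] (0,3) — stop
  → r_1 = 1.1600
beam 2: φ=0°, α=210°
  cosα=-0.8660 sinα=-0.5000 | (1,2) | tMaxX 0.6697 tMaxY 1.3600 | tΔX 1.1547 tΔY 2.0000
    t=0.6697 [x] (0,2) — stop
  → r_2 = 0.6697
beam 3: φ=90°, α=300°
  cosα=0.5000 sinα=-0.8660 | (1,2) | tMaxX 0.8400 tMaxY 0.7852 | tΔX 2.0000 tΔY 1.1547
    t=0.7852 [y] (1,1)
    t=0.8400 [x] (2,1)
    t=1.9399 [y] (2,0) — stop
  → r_3 = 1.9399

ranges = [1.1600, 0.6697, 1.9399]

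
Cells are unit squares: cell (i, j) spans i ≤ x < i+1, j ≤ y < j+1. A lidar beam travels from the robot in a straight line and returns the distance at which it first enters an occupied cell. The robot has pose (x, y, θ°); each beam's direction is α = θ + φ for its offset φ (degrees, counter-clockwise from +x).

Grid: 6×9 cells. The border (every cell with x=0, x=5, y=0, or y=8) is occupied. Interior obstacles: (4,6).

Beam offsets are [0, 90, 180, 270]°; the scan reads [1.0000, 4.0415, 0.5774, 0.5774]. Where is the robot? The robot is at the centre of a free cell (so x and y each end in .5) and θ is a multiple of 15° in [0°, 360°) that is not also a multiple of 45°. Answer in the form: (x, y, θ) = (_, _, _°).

(x, y, θ) = (4.5, 1.5, 60°)

Candidates: 27 free-cell centres × 16 headings = 432 poses. Raycast each; keep the one whose scan matches to 4 dp.
  (1.5, 6.5, 285°): beam 1 = 5.6940 ≠ 1.0000 ✗
  (3.5, 1.5, 300°): beam 1 = 0.5774 ≠ 1.0000 ✗
  (1.5, 4.5, 75°): beam 1 = 3.6235 ≠ 1.0000 ✗
  (1.5, 2.5, 195°): beam 1 = 0.5176 ≠ 1.0000 ✗
  …
  (4.5, 1.5, 60°): r_1=1.0000, r_2=4.0415, r_3=0.5774, r_4=0.5774 — all match ✓
Unique over the lattice → pose = (4.5, 1.5, 60°).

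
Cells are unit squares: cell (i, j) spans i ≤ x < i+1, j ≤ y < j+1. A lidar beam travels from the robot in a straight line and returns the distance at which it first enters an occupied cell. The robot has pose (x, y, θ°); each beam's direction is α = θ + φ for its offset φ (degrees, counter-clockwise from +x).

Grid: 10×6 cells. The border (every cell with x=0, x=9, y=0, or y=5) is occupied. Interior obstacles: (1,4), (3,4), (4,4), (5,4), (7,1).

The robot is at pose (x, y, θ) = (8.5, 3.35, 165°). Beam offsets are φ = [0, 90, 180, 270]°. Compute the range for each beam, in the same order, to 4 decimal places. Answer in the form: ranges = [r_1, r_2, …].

beam 1: φ=0°, α=165°
  d=(-0.9659,0.2588)  start (8,3)  tX=0.5176 tY=2.5114  stride 1/|dx|=1.0353 1/|dy|=3.8637
    cross x-line → (7,3), t=0.5176
    cross x-line → (6,3), t=1.5529
    cross y-line → (6,4), t=2.5114
    cross x-line → (5,4), t=2.5882 (wall)
  → r_1 = 2.5882
beam 2: φ=90°, α=255°
  d=(-0.2588,-0.9659)  start (8,3)  tX=1.9319 tY=0.3623  stride 1/|dx|=3.8637 1/|dy|=1.0353
    cross y-line → (8,2), t=0.3623
    cross y-line → (8,1), t=1.3976
    cross x-line → (7,1), t=1.9319 (wall)
  → r_2 = 1.9319
beam 3: φ=180°, α=345°
  d=(0.9659,-0.2588)  start (8,3)  tX=0.5176 tY=1.3523  stride 1/|dx|=1.0353 1/|dy|=3.8637
    cross x-line → (9,3), t=0.5176 (wall)
  → r_3 = 0.5176
beam 4: φ=270°, α=75°
  d=(0.2588,0.9659)  start (8,3)  tX=1.9319 tY=0.6729  stride 1/|dx|=3.8637 1/|dy|=1.0353
    cross y-line → (8,4), t=0.6729
    cross y-line → (8,5), t=1.7082 (wall)
  → r_4 = 1.7082

ranges = [2.5882, 1.9319, 0.5176, 1.7082]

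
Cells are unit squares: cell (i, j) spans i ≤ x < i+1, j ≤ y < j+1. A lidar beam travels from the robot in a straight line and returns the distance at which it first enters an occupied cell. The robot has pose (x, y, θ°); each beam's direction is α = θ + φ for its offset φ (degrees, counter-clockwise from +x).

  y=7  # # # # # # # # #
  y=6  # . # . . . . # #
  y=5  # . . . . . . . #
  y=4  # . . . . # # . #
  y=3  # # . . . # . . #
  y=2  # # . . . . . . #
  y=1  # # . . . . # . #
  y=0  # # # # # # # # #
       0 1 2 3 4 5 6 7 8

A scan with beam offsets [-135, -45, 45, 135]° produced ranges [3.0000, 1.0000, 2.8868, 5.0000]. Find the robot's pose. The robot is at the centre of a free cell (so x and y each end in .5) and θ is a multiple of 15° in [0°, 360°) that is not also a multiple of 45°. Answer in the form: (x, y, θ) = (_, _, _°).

Candidates: 33 free-cell centres × 16 headings = 528 poses. Raycast each; keep the one whose scan matches to 4 dp.
  (6.5, 5.5, 30°): beam 1 = 0.5176 ≠ 3.0000 ✗
  (3.5, 5.5, 240°): beam 1 = 1.5529 ≠ 3.0000 ✗
  (5.5, 2.5, 195°): beam 1 = 0.5774 ≠ 3.0000 ✗
  …
  (3.5, 5.5, 165°): r_1=3.0000, r_2=1.0000, r_3=2.8868, r_4=5.0000 — all match ✓
Only this pose fits every beam.

(x, y, θ) = (3.5, 5.5, 165°)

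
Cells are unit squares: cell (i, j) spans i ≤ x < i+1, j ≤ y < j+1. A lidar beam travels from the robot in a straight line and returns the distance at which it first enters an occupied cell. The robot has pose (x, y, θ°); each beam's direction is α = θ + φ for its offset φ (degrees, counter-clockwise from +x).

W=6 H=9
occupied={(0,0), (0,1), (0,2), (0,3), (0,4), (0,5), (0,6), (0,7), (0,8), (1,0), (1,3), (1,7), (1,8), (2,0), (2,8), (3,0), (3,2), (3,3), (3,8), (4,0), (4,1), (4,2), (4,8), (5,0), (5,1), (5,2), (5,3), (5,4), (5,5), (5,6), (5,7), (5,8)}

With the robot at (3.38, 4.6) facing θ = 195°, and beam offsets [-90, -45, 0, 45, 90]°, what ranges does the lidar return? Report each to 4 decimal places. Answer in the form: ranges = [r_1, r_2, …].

beam 1: φ=-90°, α=105°
  direction (-0.2588, 0.9659); cell (3,4); t to first gridline: x 1.4682, y 0.4141 (then +3.8637 / +1.0353)
    (3,5) via y @ 0.4141
    (3,6) via y @ 1.4494
    (2,6) via x @ 1.4682
    (2,7) via y @ 2.4847
    (2,8) via y @ 3.5199  # hit
  → r_1 = 3.5199
beam 2: φ=-45°, α=150°
  direction (-0.8660, 0.5000); cell (3,4); t to first gridline: x 0.4388, y 0.8000 (then +1.1547 / +2.0000)
    (2,4) via x @ 0.4388
    (2,5) via y @ 0.8000
    (1,5) via x @ 1.5935
    (0,5) via x @ 2.7482  # hit
  → r_2 = 2.7482
beam 3: φ=0°, α=195°
  direction (-0.9659, -0.2588); cell (3,4); t to first gridline: x 0.3934, y 2.3182 (then +1.0353 / +3.8637)
    (2,4) via x @ 0.3934
    (1,4) via x @ 1.4287
    (1,3) via y @ 2.3182  # hit
  → r_3 = 2.3182
beam 4: φ=45°, α=240°
  direction (-0.5000, -0.8660); cell (3,4); t to first gridline: x 0.7600, y 0.6928 (then +2.0000 / +1.1547)
    (3,3) via y @ 0.6928  # hit
  → r_4 = 0.6928
beam 5: φ=90°, α=285°
  direction (0.2588, -0.9659); cell (3,4); t to first gridline: x 2.3955, y 0.6212 (then +3.8637 / +1.0353)
    (3,3) via y @ 0.6212  # hit
  → r_5 = 0.6212

ranges = [3.5199, 2.7482, 2.3182, 0.6928, 0.6212]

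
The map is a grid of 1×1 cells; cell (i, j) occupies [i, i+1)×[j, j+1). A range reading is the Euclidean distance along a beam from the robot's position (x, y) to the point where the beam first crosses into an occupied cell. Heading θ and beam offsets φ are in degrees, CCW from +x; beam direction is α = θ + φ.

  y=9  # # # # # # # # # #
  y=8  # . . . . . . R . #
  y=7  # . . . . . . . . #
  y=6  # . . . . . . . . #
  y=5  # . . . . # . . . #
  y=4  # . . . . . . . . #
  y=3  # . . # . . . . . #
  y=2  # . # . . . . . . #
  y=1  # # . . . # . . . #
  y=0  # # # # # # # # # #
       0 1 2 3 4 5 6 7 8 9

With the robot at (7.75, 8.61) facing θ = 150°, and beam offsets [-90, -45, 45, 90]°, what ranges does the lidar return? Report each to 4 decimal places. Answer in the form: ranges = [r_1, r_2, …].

ranges = [0.4503, 0.4038, 6.9881, 3.5000]

beam 1: φ=-90°, α=60°
  direction (0.5000, 0.8660); cell (7,8); t to first gridline: x 0.5000, y 0.4503 (then +2.0000 / +1.1547)
    (7,9) via y @ 0.4503  # hit
  → r_1 = 0.4503
beam 2: φ=-45°, α=105°
  direction (-0.2588, 0.9659); cell (7,8); t to first gridline: x 2.8978, y 0.4038 (then +3.8637 / +1.0353)
    (7,9) via y @ 0.4038  # hit
  → r_2 = 0.4038
beam 3: φ=45°, α=195°
  direction (-0.9659, -0.2588); cell (7,8); t to first gridline: x 0.7765, y 2.3569 (then +1.0353 / +3.8637)
    (6,8) via x @ 0.7765
    (5,8) via x @ 1.8117
    (5,7) via y @ 2.3569
    (4,7) via x @ 2.8470
    (3,7) via x @ 3.8823
    (2,7) via x @ 4.9176
    (1,7) via x @ 5.9528
    (1,6) via y @ 6.2206
    (0,6) via x @ 6.9881  # hit
  → r_3 = 6.9881
beam 4: φ=90°, α=240°
  direction (-0.5000, -0.8660); cell (7,8); t to first gridline: x 1.5000, y 0.7044 (then +2.0000 / +1.1547)
    (7,7) via y @ 0.7044
    (6,7) via x @ 1.5000
    (6,6) via y @ 1.8591
    (6,5) via y @ 3.0138
    (5,5) via x @ 3.5000  # hit
  → r_4 = 3.5000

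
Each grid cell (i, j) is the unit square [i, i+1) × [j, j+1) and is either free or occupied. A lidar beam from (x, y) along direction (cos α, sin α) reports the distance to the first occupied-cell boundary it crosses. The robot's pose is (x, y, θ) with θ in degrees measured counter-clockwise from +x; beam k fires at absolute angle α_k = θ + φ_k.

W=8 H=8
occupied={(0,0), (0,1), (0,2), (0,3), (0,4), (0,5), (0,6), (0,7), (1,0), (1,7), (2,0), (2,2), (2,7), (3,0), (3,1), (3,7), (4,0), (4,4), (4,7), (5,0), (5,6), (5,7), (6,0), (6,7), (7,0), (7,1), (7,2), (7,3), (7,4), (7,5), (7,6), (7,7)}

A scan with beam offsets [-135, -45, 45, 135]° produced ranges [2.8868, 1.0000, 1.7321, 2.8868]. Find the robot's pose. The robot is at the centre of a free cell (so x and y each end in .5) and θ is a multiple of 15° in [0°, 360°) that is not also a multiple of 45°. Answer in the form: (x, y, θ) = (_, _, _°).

The pose lattice has 32·16 = 512 candidates. Test each by forward raycasting.
  (6.5, 6.5, 165°): beam 1 = 0.5774 ≠ 2.8868 ✗
  (4.5, 3.5, 60°): beam 1 = 2.5882 ≠ 2.8868 ✗
  (3.5, 5.5, 300°): beam 1 = 2.5882 ≠ 2.8868 ✗
  (5.5, 5.5, 120°): beam 1 = 1.5529 ≠ 2.8868 ✗
  …
  (3.5, 5.5, 15°): r_1=2.8868, r_2=1.0000, r_3=1.7321, r_4=2.8868 — all match ✓
No second candidate reproduces the full scan.

(x, y, θ) = (3.5, 5.5, 15°)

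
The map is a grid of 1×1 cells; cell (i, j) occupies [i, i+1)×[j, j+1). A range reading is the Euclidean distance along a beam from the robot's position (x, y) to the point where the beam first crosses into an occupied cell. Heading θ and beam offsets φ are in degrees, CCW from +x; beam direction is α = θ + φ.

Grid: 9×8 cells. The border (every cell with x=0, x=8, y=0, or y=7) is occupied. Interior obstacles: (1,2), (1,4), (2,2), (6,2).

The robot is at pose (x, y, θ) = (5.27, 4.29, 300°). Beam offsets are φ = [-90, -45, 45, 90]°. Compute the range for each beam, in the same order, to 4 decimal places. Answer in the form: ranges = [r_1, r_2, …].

ranges = [2.6212, 3.4061, 2.8263, 3.1523]

beam 1: φ=-90°, α=210°
  dir = (cos 210°, sin 210°) = (-0.8660, -0.5000); from cell (5,4)
  next x-line at t=0.3118, next y-line at t=0.5800; Δt_x=1.1547, Δt_y=2.0000
    x: enter (4,4) at t=0.3118
    y: enter (4,3) at t=0.5800
    x: enter (3,3) at t=1.4665
    y: enter (3,2) at t=2.5800
    x: enter (2,2) at t=2.6212 ← occupied
  → r_1 = 2.6212
beam 2: φ=-45°, α=255°
  dir = (cos 255°, sin 255°) = (-0.2588, -0.9659); from cell (5,4)
  next x-line at t=1.0432, next y-line at t=0.3002; Δt_x=3.8637, Δt_y=1.0353
    y: enter (5,3) at t=0.3002
    x: enter (4,3) at t=1.0432
    y: enter (4,2) at t=1.3355
    y: enter (4,1) at t=2.3708
    y: enter (4,0) at t=3.4061 ← occupied
  → r_2 = 3.4061
beam 3: φ=45°, α=345°
  dir = (cos 345°, sin 345°) = (0.9659, -0.2588); from cell (5,4)
  next x-line at t=0.7558, next y-line at t=1.1205; Δt_x=1.0353, Δt_y=3.8637
    x: enter (6,4) at t=0.7558
    y: enter (6,3) at t=1.1205
    x: enter (7,3) at t=1.7910
    x: enter (8,3) at t=2.8263 ← occupied
  → r_3 = 2.8263
beam 4: φ=90°, α=30°
  dir = (cos 30°, sin 30°) = (0.8660, 0.5000); from cell (5,4)
  next x-line at t=0.8429, next y-line at t=1.4200; Δt_x=1.1547, Δt_y=2.0000
    x: enter (6,4) at t=0.8429
    y: enter (6,5) at t=1.4200
    x: enter (7,5) at t=1.9976
    x: enter (8,5) at t=3.1523 ← occupied
  → r_4 = 3.1523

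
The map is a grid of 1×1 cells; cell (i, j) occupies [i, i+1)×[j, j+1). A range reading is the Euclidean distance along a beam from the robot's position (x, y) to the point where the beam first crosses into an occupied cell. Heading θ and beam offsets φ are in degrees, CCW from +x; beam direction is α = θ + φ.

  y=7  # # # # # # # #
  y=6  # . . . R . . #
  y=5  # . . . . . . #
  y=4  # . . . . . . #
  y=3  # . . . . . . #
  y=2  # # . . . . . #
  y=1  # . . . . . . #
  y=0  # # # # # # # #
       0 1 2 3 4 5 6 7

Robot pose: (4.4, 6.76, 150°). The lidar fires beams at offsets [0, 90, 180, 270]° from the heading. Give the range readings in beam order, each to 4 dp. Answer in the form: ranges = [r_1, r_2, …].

beam 1: φ=0°, α=150°
  cosα=-0.8660 sinα=0.5000 | (4,6) | tMaxX 0.4619 tMaxY 0.4800 | tΔX 1.1547 tΔY 2.0000
    t=0.4619 [x] (3,6)
    t=0.4800 [y] (3,7) — stop
  → r_1 = 0.4800
beam 2: φ=90°, α=240°
  cosα=-0.5000 sinα=-0.8660 | (4,6) | tMaxX 0.8000 tMaxY 0.8776 | tΔX 2.0000 tΔY 1.1547
    t=0.8000 [x] (3,6)
    t=0.8776 [y] (3,5)
    t=2.0323 [y] (3,4)
    t=2.8000 [x] (2,4)
    t=3.1870 [y] (2,3)
    t=4.3417 [y] (2,2)
    t=4.8000 [x] (1,2) — stop
  → r_2 = 4.8000
beam 3: φ=180°, α=330°
  cosα=0.8660 sinα=-0.5000 | (4,6) | tMaxX 0.6928 tMaxY 1.5200 | tΔX 1.1547 tΔY 2.0000
    t=0.6928 [x] (5,6)
    t=1.5200 [y] (5,5)
    t=1.8475 [x] (6,5)
    t=3.0022 [x] (7,5) — stop
  → r_3 = 3.0022
beam 4: φ=270°, α=60°
  cosα=0.5000 sinα=0.8660 | (4,6) | tMaxX 1.2000 tMaxY 0.2771 | tΔX 2.0000 tΔY 1.1547
    t=0.2771 [y] (4,7) — stop
  → r_4 = 0.2771

ranges = [0.4800, 4.8000, 3.0022, 0.2771]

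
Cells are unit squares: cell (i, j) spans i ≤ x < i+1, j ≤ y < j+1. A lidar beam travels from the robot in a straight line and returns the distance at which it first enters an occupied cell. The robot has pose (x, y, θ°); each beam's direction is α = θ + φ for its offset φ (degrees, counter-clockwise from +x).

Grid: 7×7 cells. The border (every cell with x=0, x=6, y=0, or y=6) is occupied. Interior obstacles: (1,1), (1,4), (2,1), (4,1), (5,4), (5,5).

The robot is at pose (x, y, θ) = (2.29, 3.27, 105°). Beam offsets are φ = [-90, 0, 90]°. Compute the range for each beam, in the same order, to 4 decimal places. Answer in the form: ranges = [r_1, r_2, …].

ranges = [2.8205, 1.1205, 1.3355]

beam 1: φ=-90°, α=15°
  direction (0.9659, 0.2588); cell (2,3); t to first gridline: x 0.7350, y 2.8205 (then +1.0353 / +3.8637)
    (3,3) via x @ 0.7350
    (4,3) via x @ 1.7703
    (5,3) via x @ 2.8056
    (5,4) via y @ 2.8205  # hit
  → r_1 = 2.8205
beam 2: φ=0°, α=105°
  direction (-0.2588, 0.9659); cell (2,3); t to first gridline: x 1.1205, y 0.7558 (then +3.8637 / +1.0353)
    (2,4) via y @ 0.7558
    (1,4) via x @ 1.1205  # hit
  → r_2 = 1.1205
beam 3: φ=90°, α=195°
  direction (-0.9659, -0.2588); cell (2,3); t to first gridline: x 0.3002, y 1.0432 (then +1.0353 / +3.8637)
    (1,3) via x @ 0.3002
    (1,2) via y @ 1.0432
    (0,2) via x @ 1.3355  # hit
  → r_3 = 1.3355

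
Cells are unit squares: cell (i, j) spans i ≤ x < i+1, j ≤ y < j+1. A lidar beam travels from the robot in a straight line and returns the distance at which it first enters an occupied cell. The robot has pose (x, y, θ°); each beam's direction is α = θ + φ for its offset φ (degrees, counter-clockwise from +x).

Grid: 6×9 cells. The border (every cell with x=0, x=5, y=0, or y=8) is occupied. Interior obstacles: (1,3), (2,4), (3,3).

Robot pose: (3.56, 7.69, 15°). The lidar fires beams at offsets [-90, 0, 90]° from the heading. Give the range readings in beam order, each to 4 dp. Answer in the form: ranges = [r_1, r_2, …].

beam 1: φ=-90°, α=285°
  direction (0.2588, -0.9659); cell (3,7); t to first gridline: x 1.7000, y 0.7143 (then +3.8637 / +1.0353)
    (3,6) via y @ 0.7143
    (4,6) via x @ 1.7000
    (4,5) via y @ 1.7496
    (4,4) via y @ 2.7849
    (4,3) via y @ 3.8202
    (4,2) via y @ 4.8554
    (5,2) via x @ 5.5637  # hit
  → r_1 = 5.5637
beam 2: φ=0°, α=15°
  direction (0.9659, 0.2588); cell (3,7); t to first gridline: x 0.4555, y 1.1977 (then +1.0353 / +3.8637)
    (4,7) via x @ 0.4555
    (4,8) via y @ 1.1977  # hit
  → r_2 = 1.1977
beam 3: φ=90°, α=105°
  direction (-0.2588, 0.9659); cell (3,7); t to first gridline: x 2.1637, y 0.3209 (then +3.8637 / +1.0353)
    (3,8) via y @ 0.3209  # hit
  → r_3 = 0.3209

ranges = [5.5637, 1.1977, 0.3209]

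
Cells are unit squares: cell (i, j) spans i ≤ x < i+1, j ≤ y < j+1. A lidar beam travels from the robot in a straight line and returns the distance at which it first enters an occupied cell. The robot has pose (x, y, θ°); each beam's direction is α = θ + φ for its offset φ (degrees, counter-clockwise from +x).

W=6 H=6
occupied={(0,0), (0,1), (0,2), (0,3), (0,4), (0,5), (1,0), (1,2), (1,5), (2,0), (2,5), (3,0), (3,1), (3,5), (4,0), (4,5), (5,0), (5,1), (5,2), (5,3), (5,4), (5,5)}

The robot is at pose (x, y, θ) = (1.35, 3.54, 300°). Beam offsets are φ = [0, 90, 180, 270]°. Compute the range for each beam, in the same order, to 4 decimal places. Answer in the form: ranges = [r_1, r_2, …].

ranges = [0.6235, 2.9200, 0.7000, 0.4041]

beam 1: φ=0°, α=300°
  dir = (cos 300°, sin 300°) = (0.5000, -0.8660); from cell (1,3)
  next x-line at t=1.3000, next y-line at t=0.6235; Δt_x=2.0000, Δt_y=1.1547
    y: enter (1,2) at t=0.6235 ← occupied
  → r_1 = 0.6235
beam 2: φ=90°, α=30°
  dir = (cos 30°, sin 30°) = (0.8660, 0.5000); from cell (1,3)
  next x-line at t=0.7506, next y-line at t=0.9200; Δt_x=1.1547, Δt_y=2.0000
    x: enter (2,3) at t=0.7506
    y: enter (2,4) at t=0.9200
    x: enter (3,4) at t=1.9053
    y: enter (3,5) at t=2.9200 ← occupied
  → r_2 = 2.9200
beam 3: φ=180°, α=120°
  dir = (cos 120°, sin 120°) = (-0.5000, 0.8660); from cell (1,3)
  next x-line at t=0.7000, next y-line at t=0.5312; Δt_x=2.0000, Δt_y=1.1547
    y: enter (1,4) at t=0.5312
    x: enter (0,4) at t=0.7000 ← occupied
  → r_3 = 0.7000
beam 4: φ=270°, α=210°
  dir = (cos 210°, sin 210°) = (-0.8660, -0.5000); from cell (1,3)
  next x-line at t=0.4041, next y-line at t=1.0800; Δt_x=1.1547, Δt_y=2.0000
    x: enter (0,3) at t=0.4041 ← occupied
  → r_4 = 0.4041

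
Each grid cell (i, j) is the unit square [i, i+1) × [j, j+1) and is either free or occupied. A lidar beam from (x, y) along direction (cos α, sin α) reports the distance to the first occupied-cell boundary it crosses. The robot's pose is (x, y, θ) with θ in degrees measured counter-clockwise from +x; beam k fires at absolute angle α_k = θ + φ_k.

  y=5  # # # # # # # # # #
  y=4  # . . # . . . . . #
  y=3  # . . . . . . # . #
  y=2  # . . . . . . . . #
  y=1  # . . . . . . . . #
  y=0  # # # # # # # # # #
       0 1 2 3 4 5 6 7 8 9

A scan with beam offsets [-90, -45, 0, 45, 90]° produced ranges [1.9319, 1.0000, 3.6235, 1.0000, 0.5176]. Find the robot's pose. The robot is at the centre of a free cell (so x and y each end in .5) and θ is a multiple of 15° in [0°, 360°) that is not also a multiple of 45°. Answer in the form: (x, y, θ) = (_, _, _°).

(x, y, θ) = (8.5, 4.5, 255°)

Enumerate (i+0.5, j+0.5, θ) over the 30 free cells and 16 admissible headings. For each, cast all 5 beams and compare to the given ranges.
  (7.5, 1.5, 60°): beam 1 = 1.0000 ≠ 1.9319 ✗
  (5.5, 1.5, 330°): beam 1 = 0.5774 ≠ 1.9319 ✗
  (8.5, 4.5, 210°): beam 1 = 0.5774 ≠ 1.9319 ✗
  (2.5, 4.5, 330°): beam 1 = 3.0000 ≠ 1.9319 ✗
  …
  (8.5, 4.5, 255°): r_1=1.9319, r_2=1.0000, r_3=3.6235, r_4=1.0000, r_5=0.5176 — all match ✓
No second candidate reproduces the full scan.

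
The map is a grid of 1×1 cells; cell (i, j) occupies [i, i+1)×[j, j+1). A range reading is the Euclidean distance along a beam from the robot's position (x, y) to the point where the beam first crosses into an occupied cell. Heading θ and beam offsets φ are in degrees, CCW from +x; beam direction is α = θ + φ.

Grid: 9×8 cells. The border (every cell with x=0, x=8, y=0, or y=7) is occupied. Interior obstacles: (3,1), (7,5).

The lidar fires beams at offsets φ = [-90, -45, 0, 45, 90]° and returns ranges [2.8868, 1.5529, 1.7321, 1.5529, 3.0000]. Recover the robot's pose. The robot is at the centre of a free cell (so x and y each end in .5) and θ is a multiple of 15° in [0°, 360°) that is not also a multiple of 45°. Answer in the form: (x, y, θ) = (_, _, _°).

The pose lattice has 40·16 = 640 candidates. Test each by forward raycasting.
  (5.5, 4.5, 330°): beam 1 = 3.0000 ≠ 2.8868 ✗
  (2.5, 1.5, 15°): beam 1 = 0.5176 ≠ 2.8868 ✗
  (4.5, 4.5, 240°): beam 1 = 4.0415 ≠ 2.8868 ✗
  (3.5, 2.5, 300°): beam 2 = 0.5176 ≠ 1.5529 ✗
  …
  (5.5, 5.5, 60°): r_1=2.8868, r_2=1.5529, r_3=1.7321, r_4=1.5529, r_5=3.0000 — all match ✓
Unique over the lattice → pose = (5.5, 5.5, 60°).

(x, y, θ) = (5.5, 5.5, 60°)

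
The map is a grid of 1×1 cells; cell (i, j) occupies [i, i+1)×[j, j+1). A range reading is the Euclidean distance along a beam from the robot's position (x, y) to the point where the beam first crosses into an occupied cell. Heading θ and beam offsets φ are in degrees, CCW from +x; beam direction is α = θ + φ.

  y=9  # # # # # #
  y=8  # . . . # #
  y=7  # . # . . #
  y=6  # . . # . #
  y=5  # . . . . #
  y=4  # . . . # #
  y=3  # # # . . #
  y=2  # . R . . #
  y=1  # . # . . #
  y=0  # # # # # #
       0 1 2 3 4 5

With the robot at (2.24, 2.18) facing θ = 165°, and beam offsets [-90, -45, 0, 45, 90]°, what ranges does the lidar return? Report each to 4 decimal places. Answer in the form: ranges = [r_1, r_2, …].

beam 1: φ=-90°, α=75°
  cosα=0.2588 sinα=0.9659 | (2,2) | tMaxX 2.9364 tMaxY 0.8489 | tΔX 3.8637 tΔY 1.0353
    t=0.8489 [y] (2,3) — stop
  → r_1 = 0.8489
beam 2: φ=-45°, α=120°
  cosα=-0.5000 sinα=0.8660 | (2,2) | tMaxX 0.4800 tMaxY 0.9469 | tΔX 2.0000 tΔY 1.1547
    t=0.4800 [x] (1,2)
    t=0.9469 [y] (1,3) — stop
  → r_2 = 0.9469
beam 3: φ=0°, α=165°
  cosα=-0.9659 sinα=0.2588 | (2,2) | tMaxX 0.2485 tMaxY 3.1682 | tΔX 1.0353 tΔY 3.8637
    t=0.2485 [x] (1,2)
    t=1.2837 [x] (0,2) — stop
  → r_3 = 1.2837
beam 4: φ=45°, α=210°
  cosα=-0.8660 sinα=-0.5000 | (2,2) | tMaxX 0.2771 tMaxY 0.3600 | tΔX 1.1547 tΔY 2.0000
    t=0.2771 [x] (1,2)
    t=0.3600 [y] (1,1)
    t=1.4318 [x] (0,1) — stop
  → r_4 = 1.4318
beam 5: φ=90°, α=255°
  cosα=-0.2588 sinα=-0.9659 | (2,2) | tMaxX 0.9273 tMaxY 0.1863 | tΔX 3.8637 tΔY 1.0353
    t=0.1863 [y] (2,1) — stop
  → r_5 = 0.1863

ranges = [0.8489, 0.9469, 1.2837, 1.4318, 0.1863]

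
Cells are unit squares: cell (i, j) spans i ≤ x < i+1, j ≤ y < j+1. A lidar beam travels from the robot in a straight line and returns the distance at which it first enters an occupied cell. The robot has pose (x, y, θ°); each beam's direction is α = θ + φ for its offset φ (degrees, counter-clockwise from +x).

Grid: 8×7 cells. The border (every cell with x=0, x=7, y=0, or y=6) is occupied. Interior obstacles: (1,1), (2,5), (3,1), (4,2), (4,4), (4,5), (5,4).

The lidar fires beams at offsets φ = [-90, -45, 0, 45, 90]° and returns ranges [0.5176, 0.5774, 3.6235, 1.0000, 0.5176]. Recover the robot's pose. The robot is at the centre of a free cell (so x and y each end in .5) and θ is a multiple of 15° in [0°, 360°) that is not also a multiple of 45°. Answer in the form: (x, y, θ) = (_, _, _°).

(x, y, θ) = (6.5, 4.5, 255°)

Enumerate (i+0.5, j+0.5, θ) over the 23 free cells and 16 admissible headings. For each, cast all 5 beams and compare to the given ranges.
  (5.5, 2.5, 240°): beam 1 = 0.5774 ≠ 0.5176 ✗
  (2.5, 3.5, 150°): beam 1 = 2.8868 ≠ 0.5176 ✗
  (2.5, 4.5, 345°): beam 1 = 2.5882 ≠ 0.5176 ✗
  (1.5, 3.5, 300°): beam 1 = 0.5774 ≠ 0.5176 ✗
  …
  (6.5, 4.5, 255°): r_1=0.5176, r_2=0.5774, r_3=3.6235, r_4=1.0000, r_5=0.5176 — all match ✓
No second candidate reproduces the full scan.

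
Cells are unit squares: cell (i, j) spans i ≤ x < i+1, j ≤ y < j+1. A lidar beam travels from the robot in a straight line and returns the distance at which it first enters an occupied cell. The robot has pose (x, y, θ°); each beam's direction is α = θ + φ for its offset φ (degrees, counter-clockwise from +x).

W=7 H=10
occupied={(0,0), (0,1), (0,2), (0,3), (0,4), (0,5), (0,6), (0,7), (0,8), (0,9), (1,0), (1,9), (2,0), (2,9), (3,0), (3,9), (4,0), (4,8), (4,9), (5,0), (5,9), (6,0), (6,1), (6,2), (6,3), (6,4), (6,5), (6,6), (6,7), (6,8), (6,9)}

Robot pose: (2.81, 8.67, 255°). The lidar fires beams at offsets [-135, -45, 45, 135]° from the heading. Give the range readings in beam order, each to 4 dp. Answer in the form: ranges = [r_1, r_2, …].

ranges = [0.3811, 2.0900, 6.3800, 0.6600]

beam 1: φ=-135°, α=120°
  cosα=-0.5000 sinα=0.8660 | (2,8) | tMaxX 1.6200 tMaxY 0.3811 | tΔX 2.0000 tΔY 1.1547
    t=0.3811 [y] (2,9) — stop
  → r_1 = 0.3811
beam 2: φ=-45°, α=210°
  cosα=-0.8660 sinα=-0.5000 | (2,8) | tMaxX 0.9353 tMaxY 1.3400 | tΔX 1.1547 tΔY 2.0000
    t=0.9353 [x] (1,8)
    t=1.3400 [y] (1,7)
    t=2.0900 [x] (0,7) — stop
  → r_2 = 2.0900
beam 3: φ=45°, α=300°
  cosα=0.5000 sinα=-0.8660 | (2,8) | tMaxX 0.3800 tMaxY 0.7736 | tΔX 2.0000 tΔY 1.1547
    t=0.3800 [x] (3,8)
    t=0.7736 [y] (3,7)
    t=1.9283 [y] (3,6)
    t=2.3800 [x] (4,6)
    t=3.0831 [y] (4,5)
    t=4.2378 [y] (4,4)
    t=4.3800 [x] (5,4)
    t=5.3925 [y] (5,3)
    t=6.3800 [x] (6,3) — stop
  → r_3 = 6.3800
beam 4: φ=135°, α=30°
  cosα=0.8660 sinα=0.5000 | (2,8) | tMaxX 0.2194 tMaxY 0.6600 | tΔX 1.1547 tΔY 2.0000
    t=0.2194 [x] (3,8)
    t=0.6600 [y] (3,9) — stop
  → r_4 = 0.6600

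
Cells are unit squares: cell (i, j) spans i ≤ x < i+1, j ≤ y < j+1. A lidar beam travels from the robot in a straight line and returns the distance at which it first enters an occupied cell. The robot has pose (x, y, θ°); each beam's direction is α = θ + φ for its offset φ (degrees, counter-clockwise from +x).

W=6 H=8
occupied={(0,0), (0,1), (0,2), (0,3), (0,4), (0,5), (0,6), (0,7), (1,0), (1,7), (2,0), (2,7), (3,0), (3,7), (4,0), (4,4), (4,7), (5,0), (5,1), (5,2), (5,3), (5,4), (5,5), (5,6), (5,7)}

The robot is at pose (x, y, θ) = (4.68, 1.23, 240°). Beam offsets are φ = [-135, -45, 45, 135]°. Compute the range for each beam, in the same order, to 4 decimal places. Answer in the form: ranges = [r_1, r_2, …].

ranges = [5.9735, 0.8887, 0.2381, 0.3313]

beam 1: φ=-135°, α=105°
  dir = (cos 105°, sin 105°) = (-0.2588, 0.9659); from cell (4,1)
  next x-line at t=2.6273, next y-line at t=0.7972; Δt_x=3.8637, Δt_y=1.0353
    y: enter (4,2) at t=0.7972
    y: enter (4,3) at t=1.8324
    x: enter (3,3) at t=2.6273
    y: enter (3,4) at t=2.8677
    y: enter (3,5) at t=3.9030
    y: enter (3,6) at t=4.9383
    y: enter (3,7) at t=5.9735 ← occupied
  → r_1 = 5.9735
beam 2: φ=-45°, α=195°
  dir = (cos 195°, sin 195°) = (-0.9659, -0.2588); from cell (4,1)
  next x-line at t=0.7040, next y-line at t=0.8887; Δt_x=1.0353, Δt_y=3.8637
    x: enter (3,1) at t=0.7040
    y: enter (3,0) at t=0.8887 ← occupied
  → r_2 = 0.8887
beam 3: φ=45°, α=285°
  dir = (cos 285°, sin 285°) = (0.2588, -0.9659); from cell (4,1)
  next x-line at t=1.2364, next y-line at t=0.2381; Δt_x=3.8637, Δt_y=1.0353
    y: enter (4,0) at t=0.2381 ← occupied
  → r_3 = 0.2381
beam 4: φ=135°, α=15°
  dir = (cos 15°, sin 15°) = (0.9659, 0.2588); from cell (4,1)
  next x-line at t=0.3313, next y-line at t=2.9751; Δt_x=1.0353, Δt_y=3.8637
    x: enter (5,1) at t=0.3313 ← occupied
  → r_4 = 0.3313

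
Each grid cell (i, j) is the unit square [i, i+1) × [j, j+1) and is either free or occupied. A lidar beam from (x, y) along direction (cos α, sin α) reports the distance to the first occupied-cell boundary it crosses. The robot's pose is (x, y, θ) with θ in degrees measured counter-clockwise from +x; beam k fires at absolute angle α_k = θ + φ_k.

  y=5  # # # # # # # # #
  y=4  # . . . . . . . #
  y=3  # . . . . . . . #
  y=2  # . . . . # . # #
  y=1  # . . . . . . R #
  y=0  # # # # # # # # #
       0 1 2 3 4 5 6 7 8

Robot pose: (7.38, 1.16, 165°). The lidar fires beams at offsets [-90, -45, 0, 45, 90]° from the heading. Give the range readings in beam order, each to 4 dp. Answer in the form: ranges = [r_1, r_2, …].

ranges = [0.8696, 4.4341, 6.6051, 0.3200, 0.1656]

beam 1: φ=-90°, α=75°
  cosα=0.2588 sinα=0.9659 | (7,1) | tMaxX 2.3955 tMaxY 0.8696 | tΔX 3.8637 tΔY 1.0353
    t=0.8696 [y] (7,2) — stop
  → r_1 = 0.8696
beam 2: φ=-45°, α=120°
  cosα=-0.5000 sinα=0.8660 | (7,1) | tMaxX 0.7600 tMaxY 0.9699 | tΔX 2.0000 tΔY 1.1547
    t=0.7600 [x] (6,1)
    t=0.9699 [y] (6,2)
    t=2.1246 [y] (6,3)
    t=2.7600 [x] (5,3)
    t=3.2793 [y] (5,4)
    t=4.4341 [y] (5,5) — stop
  → r_2 = 4.4341
beam 3: φ=0°, α=165°
  cosα=-0.9659 sinα=0.2588 | (7,1) | tMaxX 0.3934 tMaxY 3.2455 | tΔX 1.0353 tΔY 3.8637
    t=0.3934 [x] (6,1)
    t=1.4287 [x] (5,1)
    t=2.4640 [x] (4,1)
    t=3.2455 [y] (4,2)
    t=3.4992 [x] (3,2)
    t=4.5345 [x] (2,2)
    t=5.5698 [x] (1,2)
    t=6.6051 [x] (0,2) — stop
  → r_3 = 6.6051
beam 4: φ=45°, α=210°
  cosα=-0.8660 sinα=-0.5000 | (7,1) | tMaxX 0.4388 tMaxY 0.3200 | tΔX 1.1547 tΔY 2.0000
    t=0.3200 [y] (7,0) — stop
  → r_4 = 0.3200
beam 5: φ=90°, α=255°
  cosα=-0.2588 sinα=-0.9659 | (7,1) | tMaxX 1.4682 tMaxY 0.1656 | tΔX 3.8637 tΔY 1.0353
    t=0.1656 [y] (7,0) — stop
  → r_5 = 0.1656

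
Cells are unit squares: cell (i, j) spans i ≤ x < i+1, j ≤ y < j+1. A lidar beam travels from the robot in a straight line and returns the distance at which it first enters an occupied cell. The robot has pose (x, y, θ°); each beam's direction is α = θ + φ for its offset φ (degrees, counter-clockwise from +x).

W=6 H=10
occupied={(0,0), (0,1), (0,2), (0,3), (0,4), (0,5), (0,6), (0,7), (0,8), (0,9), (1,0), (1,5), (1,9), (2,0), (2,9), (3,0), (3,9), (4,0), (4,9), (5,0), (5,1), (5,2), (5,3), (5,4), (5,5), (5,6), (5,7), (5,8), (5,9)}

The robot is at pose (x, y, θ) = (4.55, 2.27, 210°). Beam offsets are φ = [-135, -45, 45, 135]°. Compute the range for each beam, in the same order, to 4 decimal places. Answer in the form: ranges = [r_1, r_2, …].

beam 1: φ=-135°, α=75°
  dir = (cos 75°, sin 75°) = (0.2588, 0.9659); from cell (4,2)
  next x-line at t=1.7387, next y-line at t=0.7558; Δt_x=3.8637, Δt_y=1.0353
    y: enter (4,3) at t=0.7558
    x: enter (5,3) at t=1.7387 ← occupied
  → r_1 = 1.7387
beam 2: φ=-45°, α=165°
  dir = (cos 165°, sin 165°) = (-0.9659, 0.2588); from cell (4,2)
  next x-line at t=0.5694, next y-line at t=2.8205; Δt_x=1.0353, Δt_y=3.8637
    x: enter (3,2) at t=0.5694
    x: enter (2,2) at t=1.6047
    x: enter (1,2) at t=2.6400
    y: enter (1,3) at t=2.8205
    x: enter (0,3) at t=3.6752 ← occupied
  → r_2 = 3.6752
beam 3: φ=45°, α=255°
  dir = (cos 255°, sin 255°) = (-0.2588, -0.9659); from cell (4,2)
  next x-line at t=2.1250, next y-line at t=0.2795; Δt_x=3.8637, Δt_y=1.0353
    y: enter (4,1) at t=0.2795
    y: enter (4,0) at t=1.3148 ← occupied
  → r_3 = 1.3148
beam 4: φ=135°, α=345°
  dir = (cos 345°, sin 345°) = (0.9659, -0.2588); from cell (4,2)
  next x-line at t=0.4659, next y-line at t=1.0432; Δt_x=1.0353, Δt_y=3.8637
    x: enter (5,2) at t=0.4659 ← occupied
  → r_4 = 0.4659

ranges = [1.7387, 3.6752, 1.3148, 0.4659]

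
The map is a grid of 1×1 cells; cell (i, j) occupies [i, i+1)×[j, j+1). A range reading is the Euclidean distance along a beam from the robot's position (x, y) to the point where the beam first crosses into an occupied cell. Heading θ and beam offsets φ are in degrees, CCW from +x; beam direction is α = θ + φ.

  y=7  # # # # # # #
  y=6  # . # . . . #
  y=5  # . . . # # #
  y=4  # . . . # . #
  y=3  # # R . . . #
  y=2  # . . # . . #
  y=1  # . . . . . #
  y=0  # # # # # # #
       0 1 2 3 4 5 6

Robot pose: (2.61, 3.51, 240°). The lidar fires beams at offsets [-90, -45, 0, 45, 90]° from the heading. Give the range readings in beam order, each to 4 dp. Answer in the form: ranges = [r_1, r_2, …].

beam 1: φ=-90°, α=150°
  d=(-0.8660,0.5000)  start (2,3)  tX=0.7044 tY=0.9800  stride 1/|dx|=1.1547 1/|dy|=2.0000
    cross x-line → (1,3), t=0.7044 (wall)
  → r_1 = 0.7044
beam 2: φ=-45°, α=195°
  d=(-0.9659,-0.2588)  start (2,3)  tX=0.6315 tY=1.9705  stride 1/|dx|=1.0353 1/|dy|=3.8637
    cross x-line → (1,3), t=0.6315 (wall)
  → r_2 = 0.6315
beam 3: φ=0°, α=240°
  d=(-0.5000,-0.8660)  start (2,3)  tX=1.2200 tY=0.5889  stride 1/|dx|=2.0000 1/|dy|=1.1547
    cross y-line → (2,2), t=0.5889
    cross x-line → (1,2), t=1.2200
    cross y-line → (1,1), t=1.7436
    cross y-line → (1,0), t=2.8983 (wall)
  → r_3 = 2.8983
beam 4: φ=45°, α=285°
  d=(0.2588,-0.9659)  start (2,3)  tX=1.5068 tY=0.5280  stride 1/|dx|=3.8637 1/|dy|=1.0353
    cross y-line → (2,2), t=0.5280
    cross x-line → (3,2), t=1.5068 (wall)
  → r_4 = 1.5068
beam 5: φ=90°, α=330°
  d=(0.8660,-0.5000)  start (2,3)  tX=0.4503 tY=1.0200  stride 1/|dx|=1.1547 1/|dy|=2.0000
    cross x-line → (3,3), t=0.4503
    cross y-line → (3,2), t=1.0200 (wall)
  → r_5 = 1.0200

ranges = [0.7044, 0.6315, 2.8983, 1.5068, 1.0200]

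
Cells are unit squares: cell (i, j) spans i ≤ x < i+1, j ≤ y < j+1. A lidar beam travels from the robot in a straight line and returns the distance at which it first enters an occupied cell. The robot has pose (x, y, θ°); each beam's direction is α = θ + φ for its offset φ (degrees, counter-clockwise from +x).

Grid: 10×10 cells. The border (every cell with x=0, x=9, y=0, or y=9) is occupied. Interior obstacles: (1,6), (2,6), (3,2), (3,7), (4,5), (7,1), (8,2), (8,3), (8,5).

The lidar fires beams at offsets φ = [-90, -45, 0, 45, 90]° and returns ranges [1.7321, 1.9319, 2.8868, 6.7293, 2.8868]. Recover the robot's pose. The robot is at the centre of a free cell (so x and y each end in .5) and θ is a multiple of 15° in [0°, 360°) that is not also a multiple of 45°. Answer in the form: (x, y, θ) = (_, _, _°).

Enumerate (i+0.5, j+0.5, θ) over the 55 free cells and 16 admissible headings. For each, cast all 5 beams and compare to the given ranges.
  (5.5, 1.5, 195°): beam 1 = 3.6235 ≠ 1.7321 ✗
  (1.5, 5.5, 240°): beam 1 = 0.5774 ≠ 1.7321 ✗
  (1.5, 3.5, 60°): beam 2 = 6.7293 ≠ 1.9319 ✗
  …
  (5.5, 2.5, 30°): r_1=1.7321, r_2=1.9319, r_3=2.8868, r_4=6.7293, r_5=2.8868 — all match ✓
Only this pose fits every beam.

(x, y, θ) = (5.5, 2.5, 30°)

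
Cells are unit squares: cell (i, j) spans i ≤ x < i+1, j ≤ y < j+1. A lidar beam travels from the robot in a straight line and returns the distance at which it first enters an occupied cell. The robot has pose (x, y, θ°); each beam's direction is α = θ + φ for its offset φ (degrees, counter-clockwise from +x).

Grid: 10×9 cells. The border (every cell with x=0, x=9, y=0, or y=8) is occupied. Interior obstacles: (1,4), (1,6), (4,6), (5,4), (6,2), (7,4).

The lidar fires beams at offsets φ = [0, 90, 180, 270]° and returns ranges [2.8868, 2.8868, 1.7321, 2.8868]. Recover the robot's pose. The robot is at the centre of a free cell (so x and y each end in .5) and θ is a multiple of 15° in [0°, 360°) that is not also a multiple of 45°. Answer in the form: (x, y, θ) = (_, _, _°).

(x, y, θ) = (3.5, 3.5, 330°)

Candidates: 50 free-cell centres × 16 headings = 800 poses. Raycast each; keep the one whose scan matches to 4 dp.
  (1.5, 2.5, 120°): beam 1 = 1.0000 ≠ 2.8868 ✗
  (4.5, 4.5, 75°): beam 1 = 1.5529 ≠ 2.8868 ✗
  (2.5, 7.5, 75°): beam 1 = 0.5176 ≠ 2.8868 ✗
  (1.5, 1.5, 60°): beam 1 = 5.1962 ≠ 2.8868 ✗
  …
  (3.5, 3.5, 330°): r_1=2.8868, r_2=2.8868, r_3=1.7321, r_4=2.8868 — all match ✓
No second candidate reproduces the full scan.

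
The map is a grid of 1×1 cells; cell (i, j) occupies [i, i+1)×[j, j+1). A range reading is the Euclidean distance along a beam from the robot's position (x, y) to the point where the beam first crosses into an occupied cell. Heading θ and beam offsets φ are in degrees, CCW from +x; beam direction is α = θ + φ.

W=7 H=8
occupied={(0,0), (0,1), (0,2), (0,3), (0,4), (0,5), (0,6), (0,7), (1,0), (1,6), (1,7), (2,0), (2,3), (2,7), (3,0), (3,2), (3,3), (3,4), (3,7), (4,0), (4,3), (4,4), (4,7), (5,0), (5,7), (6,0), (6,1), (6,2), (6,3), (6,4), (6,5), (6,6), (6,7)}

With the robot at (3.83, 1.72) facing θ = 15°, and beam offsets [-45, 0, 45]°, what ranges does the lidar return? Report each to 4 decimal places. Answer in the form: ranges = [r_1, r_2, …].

beam 1: φ=-45°, α=330°
  cosα=0.8660 sinα=-0.5000 | (3,1) | tMaxX 0.1963 tMaxY 1.4400 | tΔX 1.1547 tΔY 2.0000
    t=0.1963 [x] (4,1)
    t=1.3510 [x] (5,1)
    t=1.4400 [y] (5,0) — stop
  → r_1 = 1.4400
beam 2: φ=0°, α=15°
  cosα=0.9659 sinα=0.2588 | (3,1) | tMaxX 0.1760 tMaxY 1.0818 | tΔX 1.0353 tΔY 3.8637
    t=0.1760 [x] (4,1)
    t=1.0818 [y] (4,2)
    t=1.2113 [x] (5,2)
    t=2.2465 [x] (6,2) — stop
  → r_2 = 2.2465
beam 3: φ=45°, α=60°
  cosα=0.5000 sinα=0.8660 | (3,1) | tMaxX 0.3400 tMaxY 0.3233 | tΔX 2.0000 tΔY 1.1547
    t=0.3233 [y] (3,2) — stop
  → r_3 = 0.3233

ranges = [1.4400, 2.2465, 0.3233]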